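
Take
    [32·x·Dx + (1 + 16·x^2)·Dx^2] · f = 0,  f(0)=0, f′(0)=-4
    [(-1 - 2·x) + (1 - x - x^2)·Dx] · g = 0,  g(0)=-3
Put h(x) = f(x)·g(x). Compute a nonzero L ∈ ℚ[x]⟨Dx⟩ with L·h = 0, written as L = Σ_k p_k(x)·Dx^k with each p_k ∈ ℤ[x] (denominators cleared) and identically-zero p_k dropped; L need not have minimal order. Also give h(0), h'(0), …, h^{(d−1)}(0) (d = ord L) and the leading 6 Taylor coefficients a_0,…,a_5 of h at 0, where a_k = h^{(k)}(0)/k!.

f: a_k = 0, -4, 0, 64/3, 0, -1024/5, …
g: a_k = -3, -3, -6, -9, -15, -24, …
f·g: L₀ = L_f ⊗_s L_g, ord ≤ 2·1.
L = (2 + 32·x + 96·x^2) + (2 - 28·x + 64·x^2 + 96·x^3)·Dx + (-1 + x - 15·x^2 + 16·x^3 + 16·x^4)·Dx^2  (order 2).
h: a_k = 0, 12, 12, -40, -28, 2732/5, …
ICs: h(0) = 0, h′(0) = 12.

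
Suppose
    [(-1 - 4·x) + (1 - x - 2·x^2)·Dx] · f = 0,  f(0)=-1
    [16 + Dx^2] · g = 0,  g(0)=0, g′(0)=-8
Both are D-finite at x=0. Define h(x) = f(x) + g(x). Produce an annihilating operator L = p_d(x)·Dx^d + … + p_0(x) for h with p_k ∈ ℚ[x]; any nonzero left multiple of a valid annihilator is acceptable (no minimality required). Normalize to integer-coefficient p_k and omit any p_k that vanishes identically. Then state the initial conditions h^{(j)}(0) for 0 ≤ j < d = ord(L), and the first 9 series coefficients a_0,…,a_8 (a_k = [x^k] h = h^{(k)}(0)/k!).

L = (368 + 1408·x - 256·x^2 + 512·x^3 + 2560·x^4 + 2048·x^5) + (-176 + 336·x + 384·x^2 - 1024·x^3 - 384·x^4 + 1536·x^5 + 1024·x^6)·Dx + (23 + 88·x - 16·x^2 + 32·x^3 + 160·x^4 + 128·x^5)·Dx^2 + (-11 + 21·x + 24·x^2 - 64·x^3 - 24·x^4 + 96·x^5 + 64·x^6)·Dx^3  (order 3).
h: a_k = -1, -9, -3, 49/3, -11, -571/15, -43, -24727/315, -171, …
ICs: h(0) = -1, h′(0) = -9, h′′(0) = -6.

f: a_k = -1, -1, -3, -5, -11, -21, -43, -85, -171, …
g: a_k = 0, -8, 0, 64/3, 0, -256/15, 0, 2048/315, 0, …
Sum ⇒ L₀ = lclm(L_f,L_g) in ℚ(x)⟨Dx⟩.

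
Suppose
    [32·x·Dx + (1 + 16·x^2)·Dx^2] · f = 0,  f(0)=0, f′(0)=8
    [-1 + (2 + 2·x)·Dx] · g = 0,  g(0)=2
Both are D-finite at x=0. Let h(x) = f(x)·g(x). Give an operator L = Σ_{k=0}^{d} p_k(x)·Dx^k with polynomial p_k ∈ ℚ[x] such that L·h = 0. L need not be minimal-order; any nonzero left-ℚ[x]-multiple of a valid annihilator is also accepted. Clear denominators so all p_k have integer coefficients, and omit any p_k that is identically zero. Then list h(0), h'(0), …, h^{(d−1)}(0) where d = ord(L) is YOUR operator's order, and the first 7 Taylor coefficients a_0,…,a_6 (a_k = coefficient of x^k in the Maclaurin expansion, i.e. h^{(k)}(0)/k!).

f: a_k = 0, 8, 0, -128/3, 0, 2048/5, 0, …
g: a_k = 2, 1, -1/4, 1/8, -5/64, 7/128, -21/512, …
h₀=f·g: eliminate ⇒ L₀, order ≤ 2·1.
L = (3 - 64·x - 16·x^2) + (-4 + 124·x + 192·x^2 + 64·x^3)·Dx + (4 + 8·x + 68·x^2 + 128·x^3 + 64·x^4)·Dx^2  (order 2).
h: a_k = 0, 16, 8, -262/3, -125/3, 99509/120, 97129/240, …
ICs: h(0) = 0, h′(0) = 16.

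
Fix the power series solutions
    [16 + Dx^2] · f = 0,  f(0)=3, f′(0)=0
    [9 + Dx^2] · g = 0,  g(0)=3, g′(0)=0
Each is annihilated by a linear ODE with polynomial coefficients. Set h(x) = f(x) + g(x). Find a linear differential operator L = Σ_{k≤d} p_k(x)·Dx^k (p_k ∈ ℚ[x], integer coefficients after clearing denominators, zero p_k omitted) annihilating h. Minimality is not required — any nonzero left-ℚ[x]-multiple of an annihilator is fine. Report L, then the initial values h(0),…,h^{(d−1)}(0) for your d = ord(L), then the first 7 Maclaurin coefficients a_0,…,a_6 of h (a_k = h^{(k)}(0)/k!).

L = 144 + 25·Dx^2 + Dx^4  (order 4).
h: a_k = 6, 0, -75/2, 0, 337/8, 0, -965/48, …
ICs: h(0) = 6, h′(0) = 0, h′′(0) = -75, h′′′(0) = 0.

f: a_k = 3, 0, -24, 0, 32, 0, -256/15, …
g: a_k = 3, 0, -27/2, 0, 81/8, 0, -243/80, …
Sum ⇒ L₀ = lclm(L_f,L_g) in ℚ(x)⟨Dx⟩.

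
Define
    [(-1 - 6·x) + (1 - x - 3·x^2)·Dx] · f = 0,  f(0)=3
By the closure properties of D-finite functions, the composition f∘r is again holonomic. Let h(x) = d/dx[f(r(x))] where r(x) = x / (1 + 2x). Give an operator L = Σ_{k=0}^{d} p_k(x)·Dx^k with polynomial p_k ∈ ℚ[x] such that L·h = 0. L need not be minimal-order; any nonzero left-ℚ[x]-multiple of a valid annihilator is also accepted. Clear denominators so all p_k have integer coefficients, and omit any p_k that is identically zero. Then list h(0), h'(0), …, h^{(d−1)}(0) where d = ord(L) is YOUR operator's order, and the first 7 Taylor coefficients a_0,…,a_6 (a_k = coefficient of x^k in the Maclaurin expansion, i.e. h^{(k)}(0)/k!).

f: a_k = 3, 3, 12, 21, 57, 120, 291, …
Substitute x→r, Dx→(1/r')Dx; clear ⇒ L₀.
Derive L from L₀ (diff closure).
L = (4 + 6·x + 30·x^2 + 32·x^3) + (-1 - 13·x - 45·x^2 - 38·x^3 + 16·x^4)·Dx  (order 1).
h: a_k = 3, 12, -45, 204, -840, 3330, -12831, …
ICs: h(0) = 3.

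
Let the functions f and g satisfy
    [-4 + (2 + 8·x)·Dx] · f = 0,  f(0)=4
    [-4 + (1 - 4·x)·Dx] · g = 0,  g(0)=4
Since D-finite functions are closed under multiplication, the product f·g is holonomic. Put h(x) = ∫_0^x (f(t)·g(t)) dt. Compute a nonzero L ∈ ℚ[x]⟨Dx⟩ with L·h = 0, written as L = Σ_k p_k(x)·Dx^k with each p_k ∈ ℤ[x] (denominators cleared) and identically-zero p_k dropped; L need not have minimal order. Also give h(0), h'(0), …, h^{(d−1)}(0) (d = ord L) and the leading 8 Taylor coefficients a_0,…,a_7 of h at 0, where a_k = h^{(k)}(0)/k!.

f: a_k = 4, 8, -8, 16, -40, 112, -336, 1056, …
g: a_k = 4, 16, 64, 256, 1024, 4096, 16384, 65536, …
Product ⇒ symmetric product L₀, ord ≤ 1.
∫: right-multiply L₀ by Dx.
L = (6 + 8·x)·Dx + (-1 + 16·x^2)·Dx^2  (order 2).
h: a_k = 0, 16, 48, 352/3, 368, 5728/5, 11680/3, 92096/7, …
ICs: h(0) = 0, h′(0) = 16.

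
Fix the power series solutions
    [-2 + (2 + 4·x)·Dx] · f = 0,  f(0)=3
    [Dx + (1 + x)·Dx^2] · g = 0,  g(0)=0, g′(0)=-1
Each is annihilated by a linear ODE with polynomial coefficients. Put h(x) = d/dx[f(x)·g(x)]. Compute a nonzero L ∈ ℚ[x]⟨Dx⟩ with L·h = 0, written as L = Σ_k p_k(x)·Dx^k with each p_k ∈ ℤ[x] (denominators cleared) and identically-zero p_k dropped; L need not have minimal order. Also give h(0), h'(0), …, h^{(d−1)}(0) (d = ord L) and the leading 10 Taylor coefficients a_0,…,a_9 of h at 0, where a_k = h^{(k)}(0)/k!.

L = (1 + 4·x + x^2) + (7 + 27·x + 30·x^2 + 8·x^3)·Dx + (2 + 11·x + 21·x^2 + 16·x^3 + 4·x^4)·Dx^2  (order 2).
h: a_k = -3, -3, 6, -10, 131/8, -1089/40, 927/20, -2829/35, 129009/896, -701693/2688, …
ICs: h(0) = -3, h′(0) = -3.

f: a_k = 3, 3, -3/2, 3/2, -15/8, 21/8, -63/16, 99/16, -1287/128, 2145/128, …
g: a_k = 0, -1, 1/2, -1/3, 1/4, -1/5, 1/6, -1/7, 1/8, -1/9, …
L₀ := L_f ⊗_s L_g (sym. prod.), ord ≤ 2.
h₀' ⇒ L via d/dx closure of L₀.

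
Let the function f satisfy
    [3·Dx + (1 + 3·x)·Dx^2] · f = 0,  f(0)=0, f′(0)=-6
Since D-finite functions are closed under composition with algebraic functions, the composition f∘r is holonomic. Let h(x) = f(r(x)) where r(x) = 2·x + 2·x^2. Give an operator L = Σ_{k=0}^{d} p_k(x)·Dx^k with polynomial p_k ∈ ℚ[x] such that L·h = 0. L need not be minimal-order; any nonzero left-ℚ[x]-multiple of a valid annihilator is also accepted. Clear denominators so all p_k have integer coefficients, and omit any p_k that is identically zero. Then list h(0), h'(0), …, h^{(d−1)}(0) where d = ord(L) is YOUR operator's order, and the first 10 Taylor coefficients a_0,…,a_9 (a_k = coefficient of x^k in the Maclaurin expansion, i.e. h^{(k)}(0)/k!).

f: a_k = 0, -6, 9, -18, 81/2, -486/5, 243, -4374/7, 6561/4, -4374, …
f∘r: x↦r, Dx↦Dx/r' in L_f ⇒ L₀.
L = (4 + 12·x + 12·x^2)·Dx + (1 + 8·x + 18·x^2 + 12·x^3)·Dx^2  (order 2).
h: a_k = 0, -12, 24, -72, 252, -4752/5, 3744, -106272/7, 62856, -264384, …
ICs: h(0) = 0, h′(0) = -12.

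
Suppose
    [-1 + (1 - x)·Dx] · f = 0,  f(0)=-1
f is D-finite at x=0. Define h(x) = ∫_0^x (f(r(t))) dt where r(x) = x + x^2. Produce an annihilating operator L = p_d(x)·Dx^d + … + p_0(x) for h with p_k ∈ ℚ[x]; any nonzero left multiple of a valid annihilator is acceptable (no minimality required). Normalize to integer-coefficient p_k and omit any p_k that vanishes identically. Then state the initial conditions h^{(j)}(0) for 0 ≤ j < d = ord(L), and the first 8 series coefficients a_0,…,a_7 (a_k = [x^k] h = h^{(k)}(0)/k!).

f: a_k = -1, -1, -1, -1, -1, -1, -1, -1, …
f∘r: x↦r, Dx↦Dx/r' in L_f ⇒ L₀.
h=∫₀ˣh₀: take L = L₀·Dx.
L = (1 + 2·x)·Dx + (-1 + x + x^2)·Dx^2  (order 2).
h: a_k = 0, -1, -1/2, -2/3, -3/4, -1, -4/3, -13/7, …
ICs: h(0) = 0, h′(0) = -1.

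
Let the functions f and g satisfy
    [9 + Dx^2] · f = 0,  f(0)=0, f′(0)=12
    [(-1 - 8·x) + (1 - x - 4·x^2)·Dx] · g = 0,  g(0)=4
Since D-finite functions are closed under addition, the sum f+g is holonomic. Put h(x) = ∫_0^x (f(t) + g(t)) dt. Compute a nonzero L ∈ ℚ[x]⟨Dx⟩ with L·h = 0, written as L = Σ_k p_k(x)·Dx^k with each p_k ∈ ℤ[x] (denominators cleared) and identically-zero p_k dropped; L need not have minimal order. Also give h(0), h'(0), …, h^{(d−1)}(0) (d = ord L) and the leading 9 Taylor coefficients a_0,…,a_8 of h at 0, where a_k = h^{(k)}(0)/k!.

L = (-567 - 4806·x - 3321·x^2 - 9936·x^3 - 6480·x^4 - 10368·x^5)·Dx + (171 - 117·x - 441·x^2 + 135·x^3 - 540·x^4 - 3888·x^5 - 5184·x^6)·Dx^2 + (-63 - 534·x - 369·x^2 - 1104·x^3 - 720·x^4 - 1152·x^5)·Dx^3 + (19 - 13·x - 49·x^2 + 15·x^3 - 60·x^4 - 432·x^5 - 576·x^6)·Dx^4  (order 4).
h: a_k = 0, 4, 8, 20/3, 9/2, 116/5, 2681/60, 724/7, 246717/1120, …
ICs: h(0) = 0, h′(0) = 4, h′′(0) = 16, h′′′(0) = 40.

f: a_k = 0, 12, 0, -18, 0, 81/10, 0, -243/140, 0, …
g: a_k = 4, 4, 20, 36, 116, 260, 724, 1764, 4660, …
L₀ := lclm(L_f,L_g); ord L₀ ≤ 2+1.
h=∫h₀ ⇒ L = L₀·Dx.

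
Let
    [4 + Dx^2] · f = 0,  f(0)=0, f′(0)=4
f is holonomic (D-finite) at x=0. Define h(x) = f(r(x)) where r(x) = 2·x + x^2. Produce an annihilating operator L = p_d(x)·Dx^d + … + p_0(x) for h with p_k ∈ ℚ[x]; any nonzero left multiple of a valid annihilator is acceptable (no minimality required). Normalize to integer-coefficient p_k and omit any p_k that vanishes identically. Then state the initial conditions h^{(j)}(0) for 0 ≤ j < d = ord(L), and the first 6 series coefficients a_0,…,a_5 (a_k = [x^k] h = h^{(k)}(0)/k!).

f: a_k = 0, 4, 0, -8/3, 0, 8/15, …
Substitute x→r, Dx→(1/r')Dx; clear ⇒ L₀.
L = (16 + 48·x + 48·x^2 + 16·x^3) - Dx + (1 + x)·Dx^2  (order 2).
h: a_k = 0, 8, 4, -64/3, -32, 16/15, …
ICs: h(0) = 0, h′(0) = 8.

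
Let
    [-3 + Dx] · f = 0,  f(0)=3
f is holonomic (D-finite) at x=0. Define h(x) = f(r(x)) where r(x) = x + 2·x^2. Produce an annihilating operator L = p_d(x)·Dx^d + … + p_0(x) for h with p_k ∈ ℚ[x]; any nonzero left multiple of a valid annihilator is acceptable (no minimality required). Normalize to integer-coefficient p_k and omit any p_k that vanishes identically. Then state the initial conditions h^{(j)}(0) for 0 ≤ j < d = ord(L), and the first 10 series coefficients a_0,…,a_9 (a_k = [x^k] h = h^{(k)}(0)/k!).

f: a_k = 3, 9, 27/2, 27/2, 81/8, 243/40, 243/80, 729/560, 2187/4480, 729/4480, …
L₀ from L_f via x↦r, Dx↦r'^{-1}Dx.
L = (-3 - 12·x) + Dx  (order 1).
h: a_k = 3, 9, 63/2, 135/2, 1161/8, 9963/40, 33183/80, 338661/560, 760671/896, 697167/640, …
ICs: h(0) = 3.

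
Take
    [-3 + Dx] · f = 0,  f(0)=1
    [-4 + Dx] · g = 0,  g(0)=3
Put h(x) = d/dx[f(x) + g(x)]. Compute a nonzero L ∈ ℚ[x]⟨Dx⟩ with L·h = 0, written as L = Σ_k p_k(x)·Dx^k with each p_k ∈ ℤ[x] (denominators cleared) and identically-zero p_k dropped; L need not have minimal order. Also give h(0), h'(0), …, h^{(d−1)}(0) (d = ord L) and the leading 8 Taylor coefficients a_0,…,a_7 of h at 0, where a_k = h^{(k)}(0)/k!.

f: a_k = 1, 3, 9/2, 9/2, 27/8, 81/40, 81/80, 243/560, …
g: a_k = 3, 12, 24, 32, 32, 128/5, 256/15, 1024/105, …
Sum ⇒ L₀ = lclm(L_f,L_g) in ℚ(x)⟨Dx⟩.
Derive L from L₀ (diff closure).
L = 12 - 7·Dx + Dx^2  (order 2).
h: a_k = 15, 57, 219/2, 283/2, 1105/8, 4339/40, 17113/240, 67723/1680, …
ICs: h(0) = 15, h′(0) = 57.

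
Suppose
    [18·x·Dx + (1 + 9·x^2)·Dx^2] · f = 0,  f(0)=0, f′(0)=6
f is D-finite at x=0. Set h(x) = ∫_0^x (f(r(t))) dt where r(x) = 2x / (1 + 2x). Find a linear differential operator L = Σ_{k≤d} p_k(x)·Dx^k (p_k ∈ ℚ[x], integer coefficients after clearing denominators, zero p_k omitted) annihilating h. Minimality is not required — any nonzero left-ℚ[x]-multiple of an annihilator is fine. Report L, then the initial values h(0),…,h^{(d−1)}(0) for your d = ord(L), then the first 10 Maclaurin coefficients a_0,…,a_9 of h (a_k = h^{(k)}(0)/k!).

f: a_k = 0, 6, 0, -18, 0, 486/5, 0, -4374/7, 0, 4374, …
h₀=f(r): pull back L_f along r ⇒ L₀.
Integrate: L := L₀·Dx.
L = (4 + 80·x)·Dx^2 + (1 + 4·x + 40·x^2)·Dx^3  (order 3).
h: a_k = 0, 0, 6, -8, -24, 768/5, -128/5, -19968/7, 63744/7, 114688/3, …
ICs: h(0) = 0, h′(0) = 0, h′′(0) = 12.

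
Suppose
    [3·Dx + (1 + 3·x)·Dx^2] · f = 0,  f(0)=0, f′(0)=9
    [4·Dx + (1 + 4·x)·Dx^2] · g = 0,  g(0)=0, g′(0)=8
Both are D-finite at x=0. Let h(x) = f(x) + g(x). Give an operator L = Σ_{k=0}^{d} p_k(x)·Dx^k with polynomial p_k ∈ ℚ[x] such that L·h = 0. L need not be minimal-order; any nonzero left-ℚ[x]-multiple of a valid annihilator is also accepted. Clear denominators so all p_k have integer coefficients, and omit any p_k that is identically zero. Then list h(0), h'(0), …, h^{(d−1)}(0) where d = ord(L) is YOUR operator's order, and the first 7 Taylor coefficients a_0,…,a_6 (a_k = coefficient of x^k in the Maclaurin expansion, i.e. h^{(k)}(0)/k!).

L = 24·Dx + (14 + 48·x)·Dx^2 + (1 + 7·x + 12·x^2)·Dx^3  (order 3).
h: a_k = 0, 17, -59/2, 209/3, -755/4, 2777/5, -10379/6, …
ICs: h(0) = 0, h′(0) = 17, h′′(0) = -59.

f: a_k = 0, 9, -27/2, 27, -243/4, 729/5, -729/2, …
g: a_k = 0, 8, -16, 128/3, -128, 2048/5, -4096/3, …
h₀=f+g: left-lcm gives L₀, ord ≤ 4.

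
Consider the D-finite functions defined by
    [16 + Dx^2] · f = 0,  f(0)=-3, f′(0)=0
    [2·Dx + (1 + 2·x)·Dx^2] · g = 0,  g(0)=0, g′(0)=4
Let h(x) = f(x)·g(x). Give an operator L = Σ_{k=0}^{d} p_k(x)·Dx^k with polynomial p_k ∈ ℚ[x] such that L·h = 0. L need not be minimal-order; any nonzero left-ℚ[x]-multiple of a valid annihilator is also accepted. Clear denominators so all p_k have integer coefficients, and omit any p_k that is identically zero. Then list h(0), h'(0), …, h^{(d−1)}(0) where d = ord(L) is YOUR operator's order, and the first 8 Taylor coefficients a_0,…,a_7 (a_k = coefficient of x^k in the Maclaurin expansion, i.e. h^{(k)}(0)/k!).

L = (2688 + 27648·x + 93184·x^2 + 131072·x^3 + 65536·x^4) + (896 + 5888·x + 12288·x^2 + 8192·x^3)·Dx + (408 + 3712·x + 11904·x^2 + 16384·x^3 + 8192·x^4)·Dx^2 + (56 + 368·x + 768·x^2 + 512·x^3)·Dx^3 + (15 + 124·x + 380·x^2 + 512·x^3 + 256·x^4)·Dx^4  (order 4).
h: a_k = 0, -12, 12, 80, -72, -192/5, 0, 3328/35, …
ICs: h(0) = 0, h′(0) = -12, h′′(0) = 24, h′′′(0) = 480.

f: a_k = -3, 0, 24, 0, -32, 0, 256/15, 0, …
g: a_k = 0, 4, -4, 16/3, -8, 64/5, -64/3, 256/7, …
h₀=f·g: eliminate ⇒ L₀, order ≤ 2·2.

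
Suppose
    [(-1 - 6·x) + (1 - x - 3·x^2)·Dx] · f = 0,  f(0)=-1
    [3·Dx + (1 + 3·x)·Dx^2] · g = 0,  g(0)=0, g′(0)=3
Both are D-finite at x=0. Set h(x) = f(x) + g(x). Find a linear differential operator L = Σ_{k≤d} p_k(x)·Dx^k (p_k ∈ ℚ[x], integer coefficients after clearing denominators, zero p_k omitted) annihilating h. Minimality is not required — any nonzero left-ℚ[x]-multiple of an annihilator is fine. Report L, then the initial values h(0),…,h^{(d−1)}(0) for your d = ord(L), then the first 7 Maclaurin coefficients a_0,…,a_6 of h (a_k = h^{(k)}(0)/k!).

f: a_k = -1, -1, -4, -7, -19, -40, -97, …
g: a_k = 0, 3, -9/2, 9, -81/4, 243/5, -243/2, …
f+g: L₀ = lclm(L_f,L_g), ord ≤ 1+2.
L = (270 + 1422·x + 3780·x^2 + 2916·x^3 + 2916·x^4)·Dx + (24 + 468·x + 2736·x^2 + 5616·x^3 + 5994·x^4 + 4860·x^5)·Dx^2 + (-11 - 79·x - 129·x^2 + 171·x^3 + 783·x^4 + 1377·x^5 + 972·x^6)·Dx^3  (order 3).
h: a_k = -1, 2, -17/2, 2, -157/4, 43/5, -437/2, …
ICs: h(0) = -1, h′(0) = 2, h′′(0) = -17.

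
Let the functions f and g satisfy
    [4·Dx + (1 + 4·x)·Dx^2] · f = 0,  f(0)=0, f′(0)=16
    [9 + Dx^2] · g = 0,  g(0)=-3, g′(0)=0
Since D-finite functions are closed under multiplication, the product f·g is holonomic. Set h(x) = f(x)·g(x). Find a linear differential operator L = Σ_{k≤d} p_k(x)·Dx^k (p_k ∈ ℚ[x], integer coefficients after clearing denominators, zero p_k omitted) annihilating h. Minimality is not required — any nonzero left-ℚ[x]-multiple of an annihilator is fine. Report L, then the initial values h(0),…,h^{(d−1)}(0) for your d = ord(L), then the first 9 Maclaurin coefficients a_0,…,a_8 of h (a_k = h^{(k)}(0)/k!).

L = (-2043 - 1296·x + 44064·x^2 + 186624·x^3 + 186624·x^4) + (72 + 5472·x + 31104·x^2 + 41472·x^3)·Dx + (-182 + 864·x + 12096·x^2 + 41472·x^3 + 41472·x^4)·Dx^2 + (8 + 608·x + 3456·x^2 + 4608·x^3)·Dx^3 + (5 + 112·x + 800·x^2 + 2304·x^3 + 2304·x^4)·Dx^4  (order 4).
h: a_k = 0, -48, 96, -40, 336, -7338/5, 5060, -624507/35, 319674/5, …
ICs: h(0) = 0, h′(0) = -48, h′′(0) = 192, h′′′(0) = -240.

f: a_k = 0, 16, -32, 256/3, -256, 4096/5, -8192/3, 65536/7, -32768, …
g: a_k = -3, 0, 27/2, 0, -81/8, 0, 243/80, 0, -2187/4480, …
f·g: L₀ = L_f ⊗_s L_g, ord ≤ 2·2.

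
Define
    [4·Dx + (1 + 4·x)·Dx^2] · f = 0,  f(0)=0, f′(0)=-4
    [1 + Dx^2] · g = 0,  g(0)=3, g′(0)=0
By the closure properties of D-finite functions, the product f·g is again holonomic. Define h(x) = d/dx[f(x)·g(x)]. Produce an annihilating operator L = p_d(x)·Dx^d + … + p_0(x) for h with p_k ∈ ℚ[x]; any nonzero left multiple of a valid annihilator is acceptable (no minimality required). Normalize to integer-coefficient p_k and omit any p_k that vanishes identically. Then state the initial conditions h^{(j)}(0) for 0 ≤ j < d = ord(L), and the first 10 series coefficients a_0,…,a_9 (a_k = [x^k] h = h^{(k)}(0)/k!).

f: a_k = 0, -4, 8, -64/3, 64, -1024/5, 2048/3, -16384/7, 8192, -262144/9, …
g: a_k = 3, 0, -3/2, 0, 1/8, 0, -1/240, 0, 1/13440, 0, …
Sym-product of L_f,L_g gives L₀ (≤ ord 4).
Differentiate: ansatz ord ≤ ord L₀ ⇒ L.
L = (-12355 - 1064·x - 6288·x^2 - 16128·x^3 - 13568·x^4 + 6144·x^5 + 4096·x^6) + (-3384 - 15968·x - 14080·x^2 - 15360·x^3 + 10240·x^4 + 8192·x^5)·Dx + (-12502 - 2384·x - 10016·x^2 - 19968·x^3 - 14848·x^4 + 12288·x^5 + 8192·x^6)·Dx^2 + (-3384 - 15968·x - 14080·x^2 - 15360·x^3 + 10240·x^4 + 8192·x^5)·Dx^3 + (-147 - 1320·x - 3728·x^2 - 3840·x^3 - 1280·x^4 + 6144·x^5 + 4096·x^6)·Dx^4  (order 4).
h: a_k = -12, 48, -174, 720, -5829/2, 11718, -940403/20, 2827196/15, -169134311/224, 507981377/168, …
ICs: h(0) = -12, h′(0) = 48, h′′(0) = -348, h′′′(0) = 4320.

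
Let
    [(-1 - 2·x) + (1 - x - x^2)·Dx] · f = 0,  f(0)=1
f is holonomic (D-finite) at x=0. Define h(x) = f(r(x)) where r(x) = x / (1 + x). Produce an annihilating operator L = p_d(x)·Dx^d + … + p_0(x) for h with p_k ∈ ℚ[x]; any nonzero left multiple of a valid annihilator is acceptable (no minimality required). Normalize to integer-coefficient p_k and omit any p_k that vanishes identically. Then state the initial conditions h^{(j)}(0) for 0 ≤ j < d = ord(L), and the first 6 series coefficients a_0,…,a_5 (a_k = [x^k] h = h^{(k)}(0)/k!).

L = (1 + 3·x) + (-1 - 2·x + x^3)·Dx  (order 1).
h: a_k = 1, 1, 1, 0, 1, -1, …
ICs: h(0) = 1.

f: a_k = 1, 1, 2, 3, 5, 8, …
Substitute x→r, Dx→(1/r')Dx; clear ⇒ L₀.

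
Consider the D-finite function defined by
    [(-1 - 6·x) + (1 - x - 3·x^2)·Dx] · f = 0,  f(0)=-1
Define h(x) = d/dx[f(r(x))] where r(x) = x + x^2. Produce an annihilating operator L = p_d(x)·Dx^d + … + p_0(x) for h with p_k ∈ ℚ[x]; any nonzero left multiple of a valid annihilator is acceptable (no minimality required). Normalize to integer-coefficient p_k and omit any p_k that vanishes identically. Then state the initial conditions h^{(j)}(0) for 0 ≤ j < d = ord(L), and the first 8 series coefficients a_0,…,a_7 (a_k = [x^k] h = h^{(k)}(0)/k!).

f: a_k = -1, -1, -4, -7, -19, -40, -97, -217, …
Substitute x→r, Dx→(1/r')Dx; clear ⇒ L₀.
Differentiate: ansatz ord ≤ ord L₀ ⇒ L.
L = (10 + 60·x + 168·x^2 + 396·x^3 + 648·x^4 + 540·x^5 + 180·x^6) + (-1 - 7·x - 6·x^2 + 44·x^3 + 135·x^4 + 180·x^5 + 126·x^6 + 36·x^7)·Dx  (order 1).
h: a_k = -1, -10, -45, -176, -685, -2508, -8925, -31208, …
ICs: h(0) = -1.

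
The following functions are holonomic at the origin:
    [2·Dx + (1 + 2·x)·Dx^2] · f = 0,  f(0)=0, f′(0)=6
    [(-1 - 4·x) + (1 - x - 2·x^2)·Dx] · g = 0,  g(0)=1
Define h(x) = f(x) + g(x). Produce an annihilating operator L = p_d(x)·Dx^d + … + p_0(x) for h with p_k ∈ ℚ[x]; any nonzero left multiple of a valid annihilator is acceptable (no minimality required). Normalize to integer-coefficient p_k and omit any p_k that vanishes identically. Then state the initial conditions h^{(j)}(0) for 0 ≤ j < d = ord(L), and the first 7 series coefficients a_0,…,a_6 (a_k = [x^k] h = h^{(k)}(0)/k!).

L = (-54 - 228·x - 432·x^2 - 288·x^3 - 192·x^4)·Dx + (-11 - 124·x - 464·x^2 - 704·x^3 - 592·x^4 - 320·x^5)·Dx^2 + (4 + 19·x + 17·x^2 - 42·x^3 - 116·x^4 - 136·x^5 - 64·x^6)·Dx^3  (order 3).
h: a_k = 1, 7, -3, 13, -1, 201/5, 11, …
ICs: h(0) = 1, h′(0) = 7, h′′(0) = -6.

f: a_k = 0, 6, -6, 8, -12, 96/5, -32, …
g: a_k = 1, 1, 3, 5, 11, 21, 43, …
h₀=f+g: left-lcm gives L₀, ord ≤ 3.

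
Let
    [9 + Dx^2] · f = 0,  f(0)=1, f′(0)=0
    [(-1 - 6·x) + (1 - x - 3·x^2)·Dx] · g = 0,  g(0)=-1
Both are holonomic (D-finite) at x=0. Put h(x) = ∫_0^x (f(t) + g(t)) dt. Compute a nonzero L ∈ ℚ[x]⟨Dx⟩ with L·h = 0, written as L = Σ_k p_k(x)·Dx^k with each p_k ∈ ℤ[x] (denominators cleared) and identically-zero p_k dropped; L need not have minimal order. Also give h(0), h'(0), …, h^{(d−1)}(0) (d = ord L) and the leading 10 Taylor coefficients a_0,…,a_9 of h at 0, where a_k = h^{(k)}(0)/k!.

L = (-459 - 2916·x - 1539·x^2 - 3888·x^3 - 3645·x^4 - 4374·x^5)·Dx + (153 - 153·x - 378·x^2 + 405·x^3 - 2187·x^5 - 2187·x^6)·Dx^2 + (-51 - 324·x - 171·x^2 - 432·x^3 - 405·x^4 - 486·x^5)·Dx^3 + (17 - 17·x - 42·x^2 + 45·x^3 - 243·x^5 - 243·x^6)·Dx^4  (order 4).
h: a_k = 0, 0, -1/2, -17/6, -7/4, -25/8, -20/3, -7841/560, -217/8, -2275111/40320, …
ICs: h(0) = 0, h′(0) = 0, h′′(0) = -1, h′′′(0) = -17.

f: a_k = 1, 0, -9/2, 0, 27/8, 0, -81/80, 0, 729/4480, 0, …
g: a_k = -1, -1, -4, -7, -19, -40, -97, -217, -508, -1159, …
f+g: L₀ = lclm(L_f,L_g), ord ≤ 2+1.
h=∫₀ˣh₀: take L = L₀·Dx.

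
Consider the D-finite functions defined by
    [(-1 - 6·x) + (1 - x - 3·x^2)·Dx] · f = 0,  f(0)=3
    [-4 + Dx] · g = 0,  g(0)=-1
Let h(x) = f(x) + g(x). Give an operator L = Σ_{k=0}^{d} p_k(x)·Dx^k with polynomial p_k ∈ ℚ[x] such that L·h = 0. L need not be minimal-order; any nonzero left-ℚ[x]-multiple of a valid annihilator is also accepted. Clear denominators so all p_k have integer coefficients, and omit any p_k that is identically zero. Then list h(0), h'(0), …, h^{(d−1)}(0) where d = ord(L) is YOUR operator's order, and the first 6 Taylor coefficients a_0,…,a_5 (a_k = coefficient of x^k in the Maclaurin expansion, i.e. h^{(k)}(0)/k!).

f: a_k = 3, 3, 12, 21, 57, 120, …
g: a_k = -1, -4, -8, -32/3, -32/3, -128/15, …
f+g: L₀ = lclm(L_f,L_g), ord ≤ 1+1.
L = (-16 + 8·x - 360·x^2 - 288·x^3) + (-8 + 50·x + 134·x^2 - 96·x^3 - 144·x^4)·Dx + (3 - 13·x - 11·x^2 + 42·x^3 + 36·x^4)·Dx^2  (order 2).
h: a_k = 2, -1, 4, 31/3, 139/3, 1672/15, …
ICs: h(0) = 2, h′(0) = -1.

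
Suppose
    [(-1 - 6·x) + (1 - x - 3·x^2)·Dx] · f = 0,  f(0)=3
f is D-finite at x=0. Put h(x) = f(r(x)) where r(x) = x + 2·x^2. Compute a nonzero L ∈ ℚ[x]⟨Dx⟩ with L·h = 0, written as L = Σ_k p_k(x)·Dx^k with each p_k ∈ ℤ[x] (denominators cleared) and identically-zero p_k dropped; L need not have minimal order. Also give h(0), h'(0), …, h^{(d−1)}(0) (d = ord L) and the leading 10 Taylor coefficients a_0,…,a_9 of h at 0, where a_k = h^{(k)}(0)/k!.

L = (1 + 10·x + 36·x^2 + 48·x^3) + (-1 + x + 5·x^2 + 12·x^3 + 12·x^4)·Dx  (order 1).
h: a_k = 3, 3, 18, 69, 231, 828, 3027, 10767, 38610, 138705, …
ICs: h(0) = 3.

f: a_k = 3, 3, 12, 21, 57, 120, 291, 651, 1524, 3477, …
L₀ from L_f via x↦r, Dx↦r'^{-1}Dx.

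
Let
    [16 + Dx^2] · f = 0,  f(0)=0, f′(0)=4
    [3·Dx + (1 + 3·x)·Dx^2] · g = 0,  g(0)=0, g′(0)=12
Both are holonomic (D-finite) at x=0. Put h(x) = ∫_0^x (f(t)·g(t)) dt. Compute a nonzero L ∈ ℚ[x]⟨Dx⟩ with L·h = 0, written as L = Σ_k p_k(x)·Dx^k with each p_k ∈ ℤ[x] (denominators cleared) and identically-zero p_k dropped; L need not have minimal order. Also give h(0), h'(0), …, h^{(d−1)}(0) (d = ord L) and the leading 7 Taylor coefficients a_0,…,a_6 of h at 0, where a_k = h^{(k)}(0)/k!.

L = (2272 + 127488·x + 781056·x^2 + 1769472·x^3 + 1327104·x^4)·Dx + (4416 + 50112·x + 165888·x^2 + 165888·x^3)·Dx^2 + (1022 + 19392·x + 102816·x^2 + 221184·x^3 + 165888·x^4)·Dx^3 + (276 + 3132·x + 10368·x^2 + 10368·x^3)·Dx^4 + (55 + 714·x + 3375·x^2 + 6912·x^3 + 5184·x^4)·Dx^5  (order 5).
h: a_k = 0, 0, 0, 16, -18, 16/5, -22, …
ICs: h(0) = 0, h′(0) = 0, h′′(0) = 0, h′′′(0) = 96, h′′′′(0) = -432.

f: a_k = 0, 4, 0, -32/3, 0, 128/15, 0, …
g: a_k = 0, 12, -18, 36, -81, 972/5, -486, …
h₀=f·g: eliminate ⇒ L₀, order ≤ 2·2.
h=∫h₀ ⇒ L = L₀·Dx.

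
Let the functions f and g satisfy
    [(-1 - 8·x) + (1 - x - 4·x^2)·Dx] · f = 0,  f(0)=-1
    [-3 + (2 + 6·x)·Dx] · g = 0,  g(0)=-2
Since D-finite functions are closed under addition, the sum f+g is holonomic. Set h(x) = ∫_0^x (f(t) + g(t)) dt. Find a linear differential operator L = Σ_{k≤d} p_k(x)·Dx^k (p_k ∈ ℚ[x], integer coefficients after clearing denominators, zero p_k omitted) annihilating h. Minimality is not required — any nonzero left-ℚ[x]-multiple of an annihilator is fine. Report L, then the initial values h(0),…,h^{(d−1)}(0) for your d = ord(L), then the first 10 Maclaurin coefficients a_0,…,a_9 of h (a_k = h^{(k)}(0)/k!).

f: a_k = -1, -1, -5, -9, -29, -65, -181, -441, -1165, -2929, …
g: a_k = -2, -3, 9/4, -27/8, 405/64, -1701/128, 15309/512, -72171/1024, 2814669/16384, -14073345/32768, …
Weyl lclm of L_f,L_g ⇒ L₀ (ord ≤ 2).
h=∫h₀ ⇒ L = L₀·Dx.
L = (-69 - 387·x - 900·x^2 - 1440·x^3)·Dx + (49 + 318·x + 1257·x^2 + 3240·x^3 + 3600·x^4)·Dx^2 + (2 - 46·x - 234·x^2 + 86·x^3 + 1440·x^4 + 1440·x^5)·Dx^3  (order 3).
h: a_k = 0, -3, -2, -11/12, -99/32, -1451/320, -10021/768, -77363/3584, -523755/8192, -16272691/147456, …
ICs: h(0) = 0, h′(0) = -3, h′′(0) = -4.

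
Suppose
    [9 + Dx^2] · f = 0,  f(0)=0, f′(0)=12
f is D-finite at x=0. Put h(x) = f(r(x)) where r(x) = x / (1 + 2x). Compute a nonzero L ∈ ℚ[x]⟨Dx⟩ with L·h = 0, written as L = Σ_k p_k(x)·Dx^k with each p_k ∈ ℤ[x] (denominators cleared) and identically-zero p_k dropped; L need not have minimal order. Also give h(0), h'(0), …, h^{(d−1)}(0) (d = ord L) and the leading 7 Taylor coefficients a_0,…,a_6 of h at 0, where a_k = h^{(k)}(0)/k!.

f: a_k = 0, 12, 0, -18, 0, 81/10, 0, …
L₀ from L_f via x↦r, Dx↦r'^{-1}Dx.
L = 9 + (4 + 24·x + 48·x^2 + 32·x^3)·Dx + (1 + 8·x + 24·x^2 + 32·x^3 + 16·x^4)·Dx^2  (order 2).
h: a_k = 0, 12, -24, 30, 12, -2319/10, 975, …
ICs: h(0) = 0, h′(0) = 12.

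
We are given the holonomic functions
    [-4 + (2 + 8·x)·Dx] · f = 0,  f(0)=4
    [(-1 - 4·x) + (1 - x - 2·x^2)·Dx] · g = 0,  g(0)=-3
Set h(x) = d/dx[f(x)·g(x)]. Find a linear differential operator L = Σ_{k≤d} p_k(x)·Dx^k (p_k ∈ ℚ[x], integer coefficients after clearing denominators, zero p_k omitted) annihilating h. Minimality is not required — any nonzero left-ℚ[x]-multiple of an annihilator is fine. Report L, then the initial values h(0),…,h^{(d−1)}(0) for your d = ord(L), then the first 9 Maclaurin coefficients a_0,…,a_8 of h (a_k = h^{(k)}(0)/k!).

L = (2 + 32·x + 84·x^2 + 80·x^3 + 80·x^4) + (-1 - 5·x - 4·x^2 + 8·x^3 + 40·x^4 + 32·x^5)·Dx  (order 1).
h: a_k = -36, -72, -468, -432, -3780, 216, -32508, 45792, -340956, …
ICs: h(0) = -36.

f: a_k = 4, 8, -8, 16, -40, 112, -336, 1056, -3432, …
g: a_k = -3, -3, -9, -15, -33, -63, -129, -255, -513, …
Product ⇒ symmetric product L₀, ord ≤ 1.
Differentiate: ansatz ord ≤ ord L₀ ⇒ L.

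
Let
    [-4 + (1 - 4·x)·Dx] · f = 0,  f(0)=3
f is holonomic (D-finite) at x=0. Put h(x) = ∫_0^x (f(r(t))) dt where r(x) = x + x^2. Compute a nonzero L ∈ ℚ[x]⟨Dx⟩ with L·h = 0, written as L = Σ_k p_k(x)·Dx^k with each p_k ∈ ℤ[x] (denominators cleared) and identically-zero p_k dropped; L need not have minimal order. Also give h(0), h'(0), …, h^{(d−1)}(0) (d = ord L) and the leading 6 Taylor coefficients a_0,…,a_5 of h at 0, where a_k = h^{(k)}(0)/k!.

L = (4 + 8·x)·Dx + (-1 + 4·x + 4·x^2)·Dx^2  (order 2).
h: a_k = 0, 3, 6, 20, 72, 1392/5, …
ICs: h(0) = 0, h′(0) = 3.

f: a_k = 3, 12, 48, 192, 768, 3072, …
Substitute x→r, Dx→(1/r')Dx; clear ⇒ L₀.
h=∫₀ˣh₀: take L = L₀·Dx.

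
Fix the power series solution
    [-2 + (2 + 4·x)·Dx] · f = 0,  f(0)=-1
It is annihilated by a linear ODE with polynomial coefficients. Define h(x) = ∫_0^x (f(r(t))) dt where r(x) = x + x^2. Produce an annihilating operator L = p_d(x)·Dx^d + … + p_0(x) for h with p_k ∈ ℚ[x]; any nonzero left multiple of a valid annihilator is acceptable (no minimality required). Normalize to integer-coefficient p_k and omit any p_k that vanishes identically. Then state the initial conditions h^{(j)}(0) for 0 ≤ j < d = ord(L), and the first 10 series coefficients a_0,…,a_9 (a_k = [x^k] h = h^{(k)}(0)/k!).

f: a_k = -1, -1, 1/2, -1/2, 5/8, -7/8, 21/16, -33/16, 429/128, -715/128, …
Substitute x→r, Dx→(1/r')Dx; clear ⇒ L₀.
h=∫₀ˣh₀: take L = L₀·Dx.
L = (-1 - 2·x)·Dx + (1 + 2·x + 2·x^2)·Dx^2  (order 2).
h: a_k = 0, -1, -1/2, -1/6, 1/8, -3/40, 1/48, 3/112, -7/128, 61/1152, …
ICs: h(0) = 0, h′(0) = -1.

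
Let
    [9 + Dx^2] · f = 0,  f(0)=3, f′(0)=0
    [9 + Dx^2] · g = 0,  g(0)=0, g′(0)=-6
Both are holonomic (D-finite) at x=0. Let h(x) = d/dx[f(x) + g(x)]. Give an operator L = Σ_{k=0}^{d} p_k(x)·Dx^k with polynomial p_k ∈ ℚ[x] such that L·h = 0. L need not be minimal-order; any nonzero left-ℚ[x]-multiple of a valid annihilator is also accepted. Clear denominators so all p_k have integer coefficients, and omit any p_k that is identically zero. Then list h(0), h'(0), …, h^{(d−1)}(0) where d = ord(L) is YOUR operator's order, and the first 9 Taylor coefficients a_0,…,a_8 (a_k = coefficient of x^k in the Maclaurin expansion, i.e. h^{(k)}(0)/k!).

L = 9 + Dx^2  (order 2).
h: a_k = -6, -27, 27, 81/2, -81/4, -729/40, 243/40, 2187/560, -2187/2240, …
ICs: h(0) = -6, h′(0) = -27.

f: a_k = 3, 0, -27/2, 0, 81/8, 0, -243/80, 0, 2187/4480, …
g: a_k = 0, -6, 0, 9, 0, -81/20, 0, 243/280, 0, …
f+g: L₀ = lclm(L_f,L_g), ord ≤ 2+2.
Derive L from L₀ (diff closure).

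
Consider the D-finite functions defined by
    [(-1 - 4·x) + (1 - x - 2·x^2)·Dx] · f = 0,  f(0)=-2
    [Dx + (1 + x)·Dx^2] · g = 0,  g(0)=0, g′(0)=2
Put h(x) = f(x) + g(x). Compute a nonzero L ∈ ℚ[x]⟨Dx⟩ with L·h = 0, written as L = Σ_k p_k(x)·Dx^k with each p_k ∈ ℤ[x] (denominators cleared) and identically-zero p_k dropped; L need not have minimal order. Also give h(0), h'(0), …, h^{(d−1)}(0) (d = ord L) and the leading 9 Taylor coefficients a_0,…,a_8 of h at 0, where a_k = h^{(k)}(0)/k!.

L = (42 + 144·x + 144·x^2 + 96·x^3)·Dx + (28 + 172·x + 312·x^2 + 328·x^3 + 160·x^4)·Dx^2 + (-7 - 14·x + 5·x^2 + 56·x^3 + 76·x^4 + 32·x^5)·Dx^3  (order 3).
h: a_k = -2, 0, -7, -28/3, -45/2, -208/5, -259/3, -1188/7, -1369/4, …
ICs: h(0) = -2, h′(0) = 0, h′′(0) = -14.

f: a_k = -2, -2, -6, -10, -22, -42, -86, -170, -342, …
g: a_k = 0, 2, -1, 2/3, -1/2, 2/5, -1/3, 2/7, -1/4, …
L₀ := lclm(L_f,L_g); ord L₀ ≤ 1+2.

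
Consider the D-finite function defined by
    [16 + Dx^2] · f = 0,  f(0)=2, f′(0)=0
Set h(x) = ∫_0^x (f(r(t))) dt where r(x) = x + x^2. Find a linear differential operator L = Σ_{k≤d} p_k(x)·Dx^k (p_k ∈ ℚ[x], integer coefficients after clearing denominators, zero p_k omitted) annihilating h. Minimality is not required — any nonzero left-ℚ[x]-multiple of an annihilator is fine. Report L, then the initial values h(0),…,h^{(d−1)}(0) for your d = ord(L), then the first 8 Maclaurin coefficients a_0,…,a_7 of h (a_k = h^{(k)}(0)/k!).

f: a_k = 2, 0, -16, 0, 64/3, 0, -512/45, 0, …
Change of var in L_f (x↦r) gives L₀.
h=∫₀ˣh₀: take L = L₀·Dx.
L = (16 + 96·x + 192·x^2 + 128·x^3)·Dx - 2·Dx^2 + (1 + 2·x)·Dx^3  (order 3).
h: a_k = 0, 2, 0, -16/3, -8, 16/15, 128/9, 5248/315, …
ICs: h(0) = 0, h′(0) = 2, h′′(0) = 0.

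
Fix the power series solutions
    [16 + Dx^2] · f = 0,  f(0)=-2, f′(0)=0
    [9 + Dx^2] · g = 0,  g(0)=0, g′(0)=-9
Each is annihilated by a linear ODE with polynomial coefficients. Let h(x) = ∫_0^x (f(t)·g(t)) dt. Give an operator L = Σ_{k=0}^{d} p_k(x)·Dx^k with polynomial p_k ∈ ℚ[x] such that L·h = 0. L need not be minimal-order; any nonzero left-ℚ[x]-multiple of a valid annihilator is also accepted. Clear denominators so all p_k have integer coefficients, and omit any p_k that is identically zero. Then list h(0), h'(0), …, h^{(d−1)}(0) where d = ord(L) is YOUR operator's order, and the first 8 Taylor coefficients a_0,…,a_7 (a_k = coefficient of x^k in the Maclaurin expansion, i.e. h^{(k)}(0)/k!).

f: a_k = -2, 0, 16, 0, -64/3, 0, 512/45, 0, …
g: a_k = 0, -9, 0, 27/2, 0, -243/40, 0, 729/560, …
Sym-product of L_f,L_g gives L₀ (≤ ord 4).
h=∫₀ˣh₀: take L = L₀·Dx.
L = 49·Dx + 50·Dx^3 + Dx^5  (order 5).
h: a_k = 0, 0, 9, 0, -171/4, 0, 2801/40, 0, …
ICs: h(0) = 0, h′(0) = 0, h′′(0) = 18, h′′′(0) = 0, h′′′′(0) = -1026.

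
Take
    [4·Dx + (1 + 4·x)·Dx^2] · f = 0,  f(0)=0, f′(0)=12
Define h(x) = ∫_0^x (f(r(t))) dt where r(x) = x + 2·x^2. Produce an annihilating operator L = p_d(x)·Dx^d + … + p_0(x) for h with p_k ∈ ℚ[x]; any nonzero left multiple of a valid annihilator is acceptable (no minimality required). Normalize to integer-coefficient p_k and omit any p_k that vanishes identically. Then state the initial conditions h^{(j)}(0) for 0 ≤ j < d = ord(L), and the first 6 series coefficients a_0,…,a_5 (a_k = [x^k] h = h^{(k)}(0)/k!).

f: a_k = 0, 12, -24, 64, -192, 3072/5, …
f∘r: x↦r, Dx↦Dx/r' in L_f ⇒ L₀.
∫: right-multiply L₀ by Dx.
L = (16·x + 32·x^2)·Dx^2 + (1 + 8·x + 24·x^2 + 32·x^3)·Dx^3  (order 3).
h: a_k = 0, 0, 6, 0, -8, 96/5, …
ICs: h(0) = 0, h′(0) = 0, h′′(0) = 12.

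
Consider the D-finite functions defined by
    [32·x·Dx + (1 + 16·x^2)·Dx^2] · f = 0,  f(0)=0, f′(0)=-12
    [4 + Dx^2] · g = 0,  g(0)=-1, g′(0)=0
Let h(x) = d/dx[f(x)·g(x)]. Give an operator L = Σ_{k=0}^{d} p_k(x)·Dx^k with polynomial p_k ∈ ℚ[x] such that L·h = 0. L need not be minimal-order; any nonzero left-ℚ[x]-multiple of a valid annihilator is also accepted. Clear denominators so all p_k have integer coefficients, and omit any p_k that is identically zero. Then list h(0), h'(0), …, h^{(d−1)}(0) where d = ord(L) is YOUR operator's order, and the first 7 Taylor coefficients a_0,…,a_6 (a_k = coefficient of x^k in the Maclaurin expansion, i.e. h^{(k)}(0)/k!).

L = (62288 + 2213376·x^2 + 73428992·x^4 + 58982400·x^6 + 3145728·x^8 - 167772160·x^10 + 268435456·x^12) + (35072·x + 2871296·x^3 + 39976960·x^5 + 52428800·x^7 + 83886080·x^9 + 268435456·x^11)·Dx + (15912 + 579328·x^2 + 18954240·x^4 + 19529728·x^6 + 9961472·x^8 - 16777216·x^10 + 134217728·x^12)·Dx^2 + (8768·x + 717824·x^3 + 9994240·x^5 + 13107200·x^7 + 20971520·x^9 + 67108864·x^11)·Dx^3 + (85 + 6496·x^2 + 149248·x^4 + 1196032·x^6 + 2293760·x^8 + 6291456·x^10 + 16777216·x^12)·Dx^4  (order 4).
h: a_k = 12, 0, -264, 0, 3752, 0, -870896/15, …
ICs: h(0) = 12, h′(0) = 0, h′′(0) = -528, h′′′(0) = 0.

f: a_k = 0, -12, 0, 64, 0, -3072/5, 0, …
g: a_k = -1, 0, 2, 0, -2/3, 0, 4/45, …
Product ⇒ symmetric product L₀, ord ≤ 4.
h=h₀': d/dx-closure on L₀ ⇒ L.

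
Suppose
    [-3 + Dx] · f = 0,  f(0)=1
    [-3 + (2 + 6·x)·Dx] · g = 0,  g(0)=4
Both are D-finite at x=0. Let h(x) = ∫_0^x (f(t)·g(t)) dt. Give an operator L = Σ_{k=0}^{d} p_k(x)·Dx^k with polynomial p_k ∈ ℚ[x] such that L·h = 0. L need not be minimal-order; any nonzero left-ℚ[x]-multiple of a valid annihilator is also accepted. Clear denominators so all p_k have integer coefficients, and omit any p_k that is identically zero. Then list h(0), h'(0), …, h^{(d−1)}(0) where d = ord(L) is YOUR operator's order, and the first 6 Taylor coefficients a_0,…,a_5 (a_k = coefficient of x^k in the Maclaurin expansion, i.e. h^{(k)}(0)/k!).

L = (-9 - 18·x)·Dx + (2 + 6·x)·Dx^2  (order 2).
h: a_k = 0, 4, 9, 21/2, 153/16, 891/160, …
ICs: h(0) = 0, h′(0) = 4.

f: a_k = 1, 3, 9/2, 9/2, 27/8, 81/40, …
g: a_k = 4, 6, -9/2, 27/4, -405/32, 1701/64, …
L₀ := L_f ⊗_s L_g (sym. prod.), ord ≤ 1.
h=∫h₀ ⇒ L = L₀·Dx.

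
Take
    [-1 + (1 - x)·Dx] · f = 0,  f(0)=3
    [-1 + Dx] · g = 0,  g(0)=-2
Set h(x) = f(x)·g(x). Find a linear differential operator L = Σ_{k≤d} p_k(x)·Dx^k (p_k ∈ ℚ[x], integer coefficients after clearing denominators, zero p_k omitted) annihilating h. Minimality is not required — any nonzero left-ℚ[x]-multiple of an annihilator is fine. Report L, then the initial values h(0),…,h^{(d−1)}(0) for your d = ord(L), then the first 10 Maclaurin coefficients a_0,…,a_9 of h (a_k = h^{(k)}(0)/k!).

L = (2 - x) + (-1 + x)·Dx  (order 1).
h: a_k = -6, -12, -15, -16, -65/4, -163/10, -1957/120, -685/42, -109601/6720, -98641/6048, …
ICs: h(0) = -6.

f: a_k = 3, 3, 3, 3, 3, 3, 3, 3, 3, 3, …
g: a_k = -2, -2, -1, -1/3, -1/12, -1/60, -1/360, -1/2520, -1/20160, -1/181440, …
Sym-product of L_f,L_g gives L₀ (≤ ord 1).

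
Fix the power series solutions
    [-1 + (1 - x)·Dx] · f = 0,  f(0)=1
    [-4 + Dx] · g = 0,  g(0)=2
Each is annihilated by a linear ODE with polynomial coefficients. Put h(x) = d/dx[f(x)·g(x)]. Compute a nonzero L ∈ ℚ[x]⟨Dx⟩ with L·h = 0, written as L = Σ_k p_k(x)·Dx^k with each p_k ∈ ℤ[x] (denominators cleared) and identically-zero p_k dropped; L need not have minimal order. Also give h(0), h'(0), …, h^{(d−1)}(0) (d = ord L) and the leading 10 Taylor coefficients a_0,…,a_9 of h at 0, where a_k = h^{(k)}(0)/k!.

f: a_k = 1, 1, 1, 1, 1, 1, 1, 1, 1, 1, …
g: a_k = 2, 8, 16, 64/3, 64/3, 256/15, 512/45, 2048/315, 1024/315, 4096/2835, …
Sym-product of L_f,L_g gives L₀ (≤ ord 1).
Derive L from L₀ (diff closure).
L = (26 - 40·x + 16·x^2) + (-5 + 9·x - 4·x^2)·Dx  (order 1).
h: a_k = 10, 52, 142, 824/3, 1286/3, 1748/3, 32638/45, 269296/315, 307054/315, 3086924/2835, …
ICs: h(0) = 10.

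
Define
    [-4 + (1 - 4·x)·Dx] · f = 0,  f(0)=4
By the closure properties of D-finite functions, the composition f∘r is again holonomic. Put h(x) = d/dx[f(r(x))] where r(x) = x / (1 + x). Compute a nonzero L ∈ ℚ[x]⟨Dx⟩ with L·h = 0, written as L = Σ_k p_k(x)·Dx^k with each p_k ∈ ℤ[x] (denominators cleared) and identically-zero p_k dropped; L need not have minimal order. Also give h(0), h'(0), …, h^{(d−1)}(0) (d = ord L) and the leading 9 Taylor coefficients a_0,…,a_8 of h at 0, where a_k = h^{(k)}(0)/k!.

f: a_k = 4, 16, 64, 256, 1024, 4096, 16384, 65536, 262144, …
Substitute x→r, Dx→(1/r')Dx; clear ⇒ L₀.
h₀' ⇒ L via d/dx closure of L₀.
L = 6 + (-1 + 3·x)·Dx  (order 1).
h: a_k = 16, 96, 432, 1728, 6480, 23328, 81648, 279936, 944784, …
ICs: h(0) = 16.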